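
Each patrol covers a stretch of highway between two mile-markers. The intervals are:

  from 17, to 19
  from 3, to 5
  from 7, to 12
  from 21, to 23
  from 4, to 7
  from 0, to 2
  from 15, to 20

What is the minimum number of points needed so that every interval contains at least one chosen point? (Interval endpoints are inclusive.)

5

Sort by right endpoint; whenever an interval is uncovered, place a point at its right end.
Sorted: [0,2] [3,5] [4,7] [7,12] [17,19] [15,20] [21,23]
{[0,2]} hit by 2; {[3,5],[4,7]} hit by 5; {[7,12]} hit by 12; {[17,19],[15,20]} hit by 19; {[21,23]} hit by 23.
Points: 2, 5, 12, 19, 23 (5 total).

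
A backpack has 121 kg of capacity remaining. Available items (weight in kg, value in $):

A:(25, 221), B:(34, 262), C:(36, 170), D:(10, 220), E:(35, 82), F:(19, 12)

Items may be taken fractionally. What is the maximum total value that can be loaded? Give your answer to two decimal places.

910.49

Order: D (220/10=22.00) > A (221/25=8.84) > B (262/34=7.71) > C (170/36=4.72) > E (82/35=2.34) > F (12/19=0.63)
Fill: take D (10 @ 220) → take A (25 @ 221) → take B (34 @ 262) → take C (36 @ 170) → take 16/35 of E → 37.49; 121/121 used.
Total value = 910.49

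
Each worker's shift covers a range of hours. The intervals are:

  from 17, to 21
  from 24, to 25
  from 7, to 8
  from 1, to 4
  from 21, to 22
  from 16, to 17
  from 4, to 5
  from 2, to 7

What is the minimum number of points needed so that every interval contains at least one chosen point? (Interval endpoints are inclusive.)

Process intervals by earliest right end; each time one isn't hit yet, stab at its right endpoint.
By right end: [1,4]  [4,5]  [2,7]  [7,8]  [16,17]  [17,21]  [21,22]  [24,25]
[1,4] uncovered → point at 4; [7,8] uncovered → point at 8; [16,17] uncovered → point at 17; [21,22] uncovered → point at 22; [24,25] uncovered → point at 25.
Points: 4, 8, 17, 22, 25 (5 total).

5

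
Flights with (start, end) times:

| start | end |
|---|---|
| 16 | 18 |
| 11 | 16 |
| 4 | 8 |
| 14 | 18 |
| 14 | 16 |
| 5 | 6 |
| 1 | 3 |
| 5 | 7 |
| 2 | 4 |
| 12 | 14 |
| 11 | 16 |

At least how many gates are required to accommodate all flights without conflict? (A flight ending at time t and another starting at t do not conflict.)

The answer is the maximum number of intervals overlapping at any instant.
Events (time:±→running): 1:+→1 2:+→2 3:-→1 4:-→0 4:+→1 5:+→2 5:+→3 6:-→2 7:-→1 8:-→0 11:+→1 11:+→2 12:+→3 14:-→2 14:+→3 14:+→4 … peak 4.

4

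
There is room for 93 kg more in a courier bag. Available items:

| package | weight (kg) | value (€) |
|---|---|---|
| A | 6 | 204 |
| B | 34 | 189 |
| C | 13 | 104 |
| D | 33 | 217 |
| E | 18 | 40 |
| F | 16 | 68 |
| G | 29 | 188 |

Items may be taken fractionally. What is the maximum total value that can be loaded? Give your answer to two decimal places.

Greedy by value/weight ratio, highest first.
Order: A (204/6=34.00) > C (104/13=8.00) > D (217/33=6.58) > G (188/29=6.48) > B (189/34=5.56) > F (68/16=4.25) > E (40/18=2.22)
Fill: take A (6 @ 204) → take C (13 @ 104) → take D (33 @ 217) → take G (29 @ 188) → take 12/34 of B → 66.71; 93/93 used.
Total value = 779.71

779.71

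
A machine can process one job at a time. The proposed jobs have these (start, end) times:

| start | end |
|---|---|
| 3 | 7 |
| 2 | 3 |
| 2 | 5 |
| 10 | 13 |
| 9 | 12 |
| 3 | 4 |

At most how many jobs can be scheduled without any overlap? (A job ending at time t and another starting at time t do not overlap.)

Sorted by end: (2,3)  (3,4)  (2,5)  (3,7)  (9,12)  (10,13)
take (2,3); take (3,4); skip (2,5); skip (3,7); take (9,12).
Selected 3 jobs.

3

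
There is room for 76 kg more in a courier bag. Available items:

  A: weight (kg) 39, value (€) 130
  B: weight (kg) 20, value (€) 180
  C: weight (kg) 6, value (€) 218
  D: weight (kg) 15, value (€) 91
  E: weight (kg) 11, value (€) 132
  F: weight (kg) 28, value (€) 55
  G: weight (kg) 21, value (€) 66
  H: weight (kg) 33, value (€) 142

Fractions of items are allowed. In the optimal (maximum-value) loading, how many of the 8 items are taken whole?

4

Ratios (sorted): C 36.33, E 12.00, B 9.00, D 6.07, H 4.30, A 3.33, G 3.14, F 1.96
take C (6 @ 218); take E (11 @ 132); take B (20 @ 180); take D (15 @ 91); take 24/33 of H → 103.27. Capacity used 76/76.
4 item(s) taken whole; one partial (take 24/33 of H).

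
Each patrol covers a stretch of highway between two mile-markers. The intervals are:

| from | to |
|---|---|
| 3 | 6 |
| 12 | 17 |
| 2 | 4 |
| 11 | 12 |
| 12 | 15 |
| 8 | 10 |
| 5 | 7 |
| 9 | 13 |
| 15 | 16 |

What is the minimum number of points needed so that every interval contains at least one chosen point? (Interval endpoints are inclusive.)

5

Sorted: [2,4] [3,6] [5,7] [8,10] [11,12] [9,13] [12,15] [15,16] [12,17]
{[2,4],[3,6]} hit by 4; {[5,7]} hit by 7; {[8,10]} hit by 10; {[11,12],[9,13],[12,15]} hit by 12; {[15,16],[12,17]} hit by 16.
Points: 4, 7, 10, 12, 16 (5 total).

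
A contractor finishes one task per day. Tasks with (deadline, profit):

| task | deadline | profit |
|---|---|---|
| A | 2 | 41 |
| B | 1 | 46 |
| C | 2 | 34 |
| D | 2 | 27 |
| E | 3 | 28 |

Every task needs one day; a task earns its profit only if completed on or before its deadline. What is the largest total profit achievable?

Take jobs in profit order; each goes to the latest open slot no later than its deadline.
By profit: B(d1,46), A(d2,41), C(d2,34), E(d3,28), D(d2,27)
B→slot 1; A→slot 2; C skipped; E→slot 3; D skipped.
Profit = 46 + 41 + 28 = 115

115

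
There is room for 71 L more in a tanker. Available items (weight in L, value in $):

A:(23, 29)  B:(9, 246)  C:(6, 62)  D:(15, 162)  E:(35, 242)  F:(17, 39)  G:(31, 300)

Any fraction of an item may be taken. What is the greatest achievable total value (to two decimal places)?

Sort by value per unit weight and fill in that order.
Ratios (sorted): B 27.33, D 10.80, C 10.33, G 9.68, E 6.91, F 2.29, A 1.26
take B (9 @ 246); take D (15 @ 162); take C (6 @ 62); take G (31 @ 300); take 10/35 of E → 69.14. Capacity used 71/71.
Total value = 839.14

839.14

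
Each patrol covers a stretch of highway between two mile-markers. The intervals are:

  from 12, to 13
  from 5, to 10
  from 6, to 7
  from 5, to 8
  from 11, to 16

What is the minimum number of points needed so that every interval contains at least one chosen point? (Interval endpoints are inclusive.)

Sort by right endpoint; whenever an interval is uncovered, place a point at its right end.
Sorted: [6,7] [5,8] [5,10] [12,13] [11,16]
{[6,7],[5,8],[5,10]} hit by 7; {[12,13],[11,16]} hit by 13.
Points: 7, 13 (2 total).

2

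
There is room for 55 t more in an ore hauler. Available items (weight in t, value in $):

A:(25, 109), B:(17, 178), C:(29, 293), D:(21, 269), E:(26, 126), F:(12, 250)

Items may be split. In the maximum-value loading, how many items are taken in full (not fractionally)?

3

Ratios (sorted): F 20.83, D 12.81, B 10.47, C 10.10, E 4.85, A 4.36
take F (12 @ 250); take D (21 @ 269); take B (17 @ 178); take 5/29 of C → 50.52. Capacity used 55/55.
3 item(s) taken whole; one partial (take 5/29 of C).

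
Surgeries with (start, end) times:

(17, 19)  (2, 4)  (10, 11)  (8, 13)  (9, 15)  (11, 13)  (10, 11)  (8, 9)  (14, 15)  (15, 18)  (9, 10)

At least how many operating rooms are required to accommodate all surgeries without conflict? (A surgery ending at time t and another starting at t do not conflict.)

The answer is the maximum number of intervals overlapping at any instant.
starts: [2, 8, 8, 9, 9, 10, 10, 11, 14, 15, 17]
ends:   [4, 9, 10, 11, 11, 13, 13, 15, 15, 18, 19]
s2→1 e4→0 s8→1 s8→2 e9→1 s9→2 s9→3 e10→2 s10→3 s10→4  — peak 4.

4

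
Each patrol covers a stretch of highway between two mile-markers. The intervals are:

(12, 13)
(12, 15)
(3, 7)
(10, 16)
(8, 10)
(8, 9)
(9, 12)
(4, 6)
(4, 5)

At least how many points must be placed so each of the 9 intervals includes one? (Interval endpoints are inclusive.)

3

Sorted: [4,5] [4,6] [3,7] [8,9] [8,10] [9,12] [12,13] [12,15] [10,16]
{[4,5],[4,6],[3,7]} hit by 5; {[8,9],[8,10],[9,12]} hit by 9; {[12,13],[12,15],[10,16]} hit by 13.
Points: 5, 9, 13 (3 total).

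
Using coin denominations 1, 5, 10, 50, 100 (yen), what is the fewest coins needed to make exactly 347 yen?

Greedy: take as many of the largest coin as possible, then repeat with the remainder.
347 − 3×100→47 − 4×10→7 − 1×5→2 − 2×1→0
Total coins = 3 + 4 + 1 + 2 = 10

10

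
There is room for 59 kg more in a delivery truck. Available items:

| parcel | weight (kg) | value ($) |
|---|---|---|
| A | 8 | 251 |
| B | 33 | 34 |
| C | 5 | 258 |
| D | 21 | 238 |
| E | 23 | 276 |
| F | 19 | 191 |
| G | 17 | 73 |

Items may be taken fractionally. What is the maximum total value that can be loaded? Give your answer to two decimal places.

1043.11

Ratios (sorted): C 51.60, A 31.38, E 12.00, D 11.33, F 10.05, G 4.29, B 1.03
take C (5 @ 258); take A (8 @ 251); take E (23 @ 276); take D (21 @ 238); take 2/19 of F → 20.11. Capacity used 59/59.
Total value = 1043.11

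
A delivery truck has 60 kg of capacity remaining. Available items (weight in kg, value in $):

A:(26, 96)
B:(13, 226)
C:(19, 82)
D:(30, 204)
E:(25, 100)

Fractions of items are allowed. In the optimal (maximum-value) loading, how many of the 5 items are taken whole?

2

Sort by value per unit weight and fill in that order.
Order: B (226/13=17.38) > D (204/30=6.80) > C (82/19=4.32) > E (100/25=4.00) > A (96/26=3.69)
Fill: take B (13 @ 226) → take D (30 @ 204) → take 17/19 of C → 73.37; 60/60 used.
2 item(s) taken whole; one partial (take 17/19 of C).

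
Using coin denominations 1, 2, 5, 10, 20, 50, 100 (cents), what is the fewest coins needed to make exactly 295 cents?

6

295 = 2×100 + 1×50 + 2×20 + 1×5
Total coins = 2 + 1 + 2 + 1 = 6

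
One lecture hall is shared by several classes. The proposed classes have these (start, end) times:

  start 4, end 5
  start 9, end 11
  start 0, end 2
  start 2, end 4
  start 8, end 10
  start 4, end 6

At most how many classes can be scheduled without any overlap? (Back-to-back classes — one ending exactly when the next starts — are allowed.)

Sort by end time and greedily take each interval whose start is ≥ the last chosen end.
By end time: (0,2), (2,4), (4,5), (4,6), (8,10), (9,11).
Pick (0,2); next start ≥ 2 → (2,4); next start ≥ 4 → (4,5); next start ≥ 5 → (8,10).
Selected 4 classes.

4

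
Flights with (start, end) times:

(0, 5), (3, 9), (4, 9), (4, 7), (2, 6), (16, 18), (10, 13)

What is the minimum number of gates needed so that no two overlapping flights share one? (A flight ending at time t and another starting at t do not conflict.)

starts: [0, 2, 3, 4, 4, 10, 16]
ends:   [5, 6, 7, 9, 9, 13, 18]
s0→1 s2→2 s3→3 s4→4 s4→5  — peak 5.

5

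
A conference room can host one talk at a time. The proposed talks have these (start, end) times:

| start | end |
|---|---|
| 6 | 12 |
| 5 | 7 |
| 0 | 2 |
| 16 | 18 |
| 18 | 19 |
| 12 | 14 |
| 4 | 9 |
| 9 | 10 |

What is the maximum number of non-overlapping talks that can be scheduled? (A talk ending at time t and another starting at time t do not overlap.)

By end time: (0,2), (5,7), (4,9), (9,10), (6,12), (12,14), (16,18), (18,19).
Pick (0,2); next start ≥ 2 → (5,7); next start ≥ 7 → (9,10); next start ≥ 10 → (12,14); next start ≥ 14 → (16,18); next start ≥ 18 → (18,19).
Selected 6 talks.

6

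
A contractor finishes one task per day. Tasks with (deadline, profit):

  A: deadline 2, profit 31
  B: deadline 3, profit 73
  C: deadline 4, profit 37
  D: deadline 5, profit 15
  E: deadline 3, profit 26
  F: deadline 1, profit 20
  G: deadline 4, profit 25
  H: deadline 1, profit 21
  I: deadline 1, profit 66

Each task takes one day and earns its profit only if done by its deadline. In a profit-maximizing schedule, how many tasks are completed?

5

Profit order: B=73 I=66 C=37 A=31 E=26 G=25 H=21 F=20 D=15
Assign: B→slot 3, I→slot 1, C→slot 4, A→slot 2, E skipped, G skipped, H skipped, F skipped, D→slot 5.
Slots: [1:I] [2:A] [3:B] [4:C] [5:D]
5 of 9 scheduled.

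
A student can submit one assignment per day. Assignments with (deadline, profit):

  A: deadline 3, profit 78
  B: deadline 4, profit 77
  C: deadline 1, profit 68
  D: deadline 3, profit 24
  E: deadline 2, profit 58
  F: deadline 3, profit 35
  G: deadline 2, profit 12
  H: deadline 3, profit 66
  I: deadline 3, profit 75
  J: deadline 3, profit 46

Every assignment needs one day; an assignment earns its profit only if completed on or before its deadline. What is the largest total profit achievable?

298

Take jobs in profit order; each goes to the latest open slot no later than its deadline.
By profit: A(d3,78), B(d4,77), I(d3,75), C(d1,68), H(d3,66), E(d2,58), J(d3,46), F(d3,35), D(d3,24), G(d2,12)
A→slot 3; B→slot 4; I→slot 2; C→slot 1; H skipped; E skipped; J skipped; F skipped; D skipped; G skipped.
Profit = 68 + 75 + 78 + 77 = 298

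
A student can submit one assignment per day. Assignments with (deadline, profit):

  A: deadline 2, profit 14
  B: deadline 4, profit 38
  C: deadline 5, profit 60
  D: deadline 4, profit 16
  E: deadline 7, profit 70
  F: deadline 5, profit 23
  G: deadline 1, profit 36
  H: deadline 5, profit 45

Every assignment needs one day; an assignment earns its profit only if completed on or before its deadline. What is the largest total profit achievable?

272

Sort by profit descending; place each in the latest free slot ≤ its deadline.
Profit order: E=70 C=60 H=45 B=38 G=36 F=23 D=16 A=14
Assign: E→slot 7, C→slot 5, H→slot 4, B→slot 3, G→slot 1, F→slot 2, D skipped, A skipped.
Slots: [1:G] [2:F] [3:B] [4:H] [5:C] [7:E]
Profit = 36 + 23 + 38 + 45 + 60 + 70 = 272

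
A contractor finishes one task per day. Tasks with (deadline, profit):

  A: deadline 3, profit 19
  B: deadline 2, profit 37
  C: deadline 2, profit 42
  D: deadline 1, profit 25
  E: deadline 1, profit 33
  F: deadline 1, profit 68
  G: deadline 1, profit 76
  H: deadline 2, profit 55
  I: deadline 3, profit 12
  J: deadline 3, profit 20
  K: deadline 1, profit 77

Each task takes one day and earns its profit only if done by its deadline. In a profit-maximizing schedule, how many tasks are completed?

3

Profit order: K=77 G=76 F=68 H=55 C=42 B=37 E=33 D=25 J=20 A=19 I=12
Assign: K→slot 1, G skipped, F skipped, H→slot 2, C skipped, B skipped, E skipped, D skipped, J→slot 3, A skipped, I skipped.
Slots: [1:K] [2:H] [3:J]
3 of 11 scheduled.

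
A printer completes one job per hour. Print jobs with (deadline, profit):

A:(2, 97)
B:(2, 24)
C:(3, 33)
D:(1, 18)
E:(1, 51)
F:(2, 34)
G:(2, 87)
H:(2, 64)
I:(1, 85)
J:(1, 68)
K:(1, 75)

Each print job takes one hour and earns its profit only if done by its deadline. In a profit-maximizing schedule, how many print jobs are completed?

3

Take jobs in profit order; each goes to the latest open slot no later than its deadline.
Profit order: A=97 G=87 I=85 K=75 J=68 H=64 E=51 F=34 C=33 B=24 D=18
Assign: A→slot 2, G→slot 1, I skipped, K skipped, J skipped, H skipped, E skipped, F skipped, C→slot 3, B skipped, D skipped.
Slots: [1:G] [2:A] [3:C]
3 of 11 scheduled.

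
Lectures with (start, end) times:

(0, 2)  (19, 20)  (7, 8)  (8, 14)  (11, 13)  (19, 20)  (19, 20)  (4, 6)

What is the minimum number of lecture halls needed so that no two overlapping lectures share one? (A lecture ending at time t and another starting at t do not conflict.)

3

Count concurrent intervals with a sweep; the peak is the room count.
starts: [0, 4, 7, 8, 11, 19, 19, 19]
ends:   [2, 6, 8, 13, 14, 20, 20, 20]
s0→1 e2→0 s4→1 e6→0 s7→1 e8→0 s8→1 s11→2 e13→1 e14→0 s19→1 s19→2 s19→3  — peak 3.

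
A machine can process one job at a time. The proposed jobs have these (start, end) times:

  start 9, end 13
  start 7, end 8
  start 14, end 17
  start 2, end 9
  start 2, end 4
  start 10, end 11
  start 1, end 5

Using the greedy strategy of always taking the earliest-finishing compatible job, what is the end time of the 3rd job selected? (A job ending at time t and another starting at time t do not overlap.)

Sorted by end: (2,4)  (1,5)  (7,8)  (2,9)  (10,11)  (9,13)  (14,17)
take (2,4); take (7,8); take (10,11); take (14,17).
Selected: (2,4) (7,8) (10,11) (14,17)

11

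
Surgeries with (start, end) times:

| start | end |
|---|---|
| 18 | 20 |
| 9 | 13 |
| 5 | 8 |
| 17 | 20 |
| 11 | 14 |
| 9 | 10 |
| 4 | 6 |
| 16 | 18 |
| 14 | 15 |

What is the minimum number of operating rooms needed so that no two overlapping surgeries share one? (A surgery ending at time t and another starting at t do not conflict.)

starts: [4, 5, 9, 9, 11, 14, 16, 17, 18]
ends:   [6, 8, 10, 13, 14, 15, 18, 20, 20]
s4→1 s5→2  — peak 2.

2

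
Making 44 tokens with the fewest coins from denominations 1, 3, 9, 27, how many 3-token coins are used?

Use the largest denomination that fits, subtract, and repeat.
44 = 1×27 + 1×9 + 2×3 + 2×1
Count of 3: 2

2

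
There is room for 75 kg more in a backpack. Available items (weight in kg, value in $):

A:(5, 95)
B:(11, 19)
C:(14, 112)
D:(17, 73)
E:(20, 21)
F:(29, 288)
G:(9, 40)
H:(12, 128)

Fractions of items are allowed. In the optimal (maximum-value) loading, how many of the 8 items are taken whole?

Order: A (95/5=19.00) > H (128/12=10.67) > F (288/29=9.93) > C (112/14=8.00) > G (40/9=4.44) > D (73/17=4.29) > B (19/11=1.73) > E (21/20=1.05)
Fill: take A (5 @ 95) → take H (12 @ 128) → take F (29 @ 288) → take C (14 @ 112) → take G (9 @ 40) → take 6/17 of D → 25.76; 75/75 used.
5 item(s) taken whole; one partial (take 6/17 of D).

5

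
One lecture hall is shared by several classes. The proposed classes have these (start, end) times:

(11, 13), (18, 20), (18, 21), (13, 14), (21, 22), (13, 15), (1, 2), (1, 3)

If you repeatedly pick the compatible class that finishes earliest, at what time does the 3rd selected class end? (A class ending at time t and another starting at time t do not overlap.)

By end time: (1,2), (1,3), (11,13), (13,14), (13,15), (18,20), (18,21), (21,22).
Pick (1,2); next start ≥ 2 → (11,13); next start ≥ 13 → (13,14); next start ≥ 14 → (18,20); next start ≥ 20 → (21,22).
Selected: (1,2) (11,13) (13,14) (18,20) (21,22)

14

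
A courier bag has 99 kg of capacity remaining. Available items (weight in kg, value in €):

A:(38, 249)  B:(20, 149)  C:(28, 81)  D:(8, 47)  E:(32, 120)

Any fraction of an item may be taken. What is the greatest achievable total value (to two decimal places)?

567.89

Sort by value per unit weight and fill in that order.
Ratios (sorted): B 7.45, A 6.55, D 5.88, E 3.75, C 2.89
take B (20 @ 149); take A (38 @ 249); take D (8 @ 47); take E (32 @ 120); take 1/28 of C → 2.89. Capacity used 99/99.
Total value = 567.89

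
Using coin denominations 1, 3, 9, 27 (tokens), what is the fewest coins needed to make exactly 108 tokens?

Greedy: take as many of the largest coin as possible, then repeat with the remainder.
108 = 4×27
Total coins = 4 = 4

4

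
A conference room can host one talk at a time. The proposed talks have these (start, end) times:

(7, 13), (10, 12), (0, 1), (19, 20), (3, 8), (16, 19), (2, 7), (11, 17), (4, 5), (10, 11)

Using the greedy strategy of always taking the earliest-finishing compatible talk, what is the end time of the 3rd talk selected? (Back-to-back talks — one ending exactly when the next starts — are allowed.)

Sorted by end: (0,1)  (4,5)  (2,7)  (3,8)  (10,11)  (10,12)  (7,13)  (11,17)  (16,19)  (19,20)
take (0,1); take (4,5); skip (3,8); take (10,11); skip (10,12); skip (7,13); take (11,17); skip (16,19); take (19,20).
Selected: (0,1) (4,5) (10,11) (11,17) (19,20)

11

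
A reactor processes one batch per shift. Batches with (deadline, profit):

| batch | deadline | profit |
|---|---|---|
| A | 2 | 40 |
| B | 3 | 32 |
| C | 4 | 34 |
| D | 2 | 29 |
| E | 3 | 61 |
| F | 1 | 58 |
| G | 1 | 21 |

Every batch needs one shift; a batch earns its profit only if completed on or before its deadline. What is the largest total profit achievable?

193

Profit order: E=61 F=58 A=40 C=34 B=32 D=29 G=21
Assign: E→slot 3, F→slot 1, A→slot 2, C→slot 4, B skipped, D skipped, G skipped.
Slots: [1:F] [2:A] [3:E] [4:C]
Profit = 58 + 40 + 61 + 34 = 193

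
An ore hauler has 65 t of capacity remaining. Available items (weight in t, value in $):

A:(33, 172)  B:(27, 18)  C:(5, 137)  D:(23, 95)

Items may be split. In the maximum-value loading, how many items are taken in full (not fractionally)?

Ratios (sorted): C 27.40, A 5.21, D 4.13, B 0.67
take C (5 @ 137); take A (33 @ 172); take D (23 @ 95); take 4/27 of B → 2.67. Capacity used 65/65.
3 item(s) taken whole; one partial (take 4/27 of B).

3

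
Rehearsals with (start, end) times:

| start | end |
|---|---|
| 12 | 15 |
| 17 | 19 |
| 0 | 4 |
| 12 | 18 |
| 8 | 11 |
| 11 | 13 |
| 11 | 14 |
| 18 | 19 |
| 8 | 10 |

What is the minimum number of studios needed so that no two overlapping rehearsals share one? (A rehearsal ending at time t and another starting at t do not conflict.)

4

The answer is the maximum number of intervals overlapping at any instant.
Events (time:±→running): 0:+→1 4:-→0 8:+→1 8:+→2 10:-→1 11:-→0 11:+→1 11:+→2 12:+→3 12:+→4 … peak 4.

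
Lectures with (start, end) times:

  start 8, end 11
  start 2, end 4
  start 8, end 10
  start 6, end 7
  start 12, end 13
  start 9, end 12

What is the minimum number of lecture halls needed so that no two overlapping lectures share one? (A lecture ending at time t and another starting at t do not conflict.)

The answer is the maximum number of intervals overlapping at any instant.
Events (time:±→running): 2:+→1 4:-→0 6:+→1 7:-→0 8:+→1 8:+→2 9:+→3 … peak 3.

3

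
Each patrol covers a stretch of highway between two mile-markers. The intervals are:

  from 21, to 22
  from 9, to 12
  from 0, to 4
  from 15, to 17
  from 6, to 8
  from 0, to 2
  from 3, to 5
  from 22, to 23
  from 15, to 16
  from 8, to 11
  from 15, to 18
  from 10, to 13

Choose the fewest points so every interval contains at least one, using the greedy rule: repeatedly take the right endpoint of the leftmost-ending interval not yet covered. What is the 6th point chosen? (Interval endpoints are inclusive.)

By right end: [0,2]  [0,4]  [3,5]  [6,8]  [8,11]  [9,12]  [10,13]  [15,16]  [15,17]  [15,18]  [21,22]  [22,23]
[0,2] uncovered → point at 2; [3,5] uncovered → point at 5; [6,8] uncovered → point at 8; [9,12] uncovered → point at 12; [15,16] uncovered → point at 16; [21,22] uncovered → point at 22.
Points: 2, 5, 8, 12, 16, 22 (6 total).

22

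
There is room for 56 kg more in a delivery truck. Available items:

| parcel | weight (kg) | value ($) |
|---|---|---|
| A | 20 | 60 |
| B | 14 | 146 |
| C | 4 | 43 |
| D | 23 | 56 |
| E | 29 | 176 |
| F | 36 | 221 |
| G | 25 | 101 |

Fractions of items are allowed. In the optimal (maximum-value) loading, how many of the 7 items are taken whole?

Greedy by value/weight ratio, highest first.
Ratios (sorted): C 10.75, B 10.43, F 6.14, E 6.07, G 4.04, A 3.00, D 2.43
take C (4 @ 43); take B (14 @ 146); take F (36 @ 221); take 2/29 of E → 12.14. Capacity used 56/56.
3 item(s) taken whole; one partial (take 2/29 of E).

3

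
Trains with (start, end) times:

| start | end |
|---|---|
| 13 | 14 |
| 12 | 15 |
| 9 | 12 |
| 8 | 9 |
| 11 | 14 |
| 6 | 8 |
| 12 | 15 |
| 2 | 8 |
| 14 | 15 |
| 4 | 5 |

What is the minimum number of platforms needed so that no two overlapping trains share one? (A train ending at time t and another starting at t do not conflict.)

The answer is the maximum number of intervals overlapping at any instant.
starts: [2, 4, 6, 8, 9, 11, 12, 12, 13, 14]
ends:   [5, 8, 8, 9, 12, 14, 14, 15, 15, 15]
s2→1 s4→2 e5→1 s6→2 e8→1 e8→0 s8→1 e9→0 s9→1 s11→2 e12→1 s12→2 s12→3 s13→4  — peak 4.

4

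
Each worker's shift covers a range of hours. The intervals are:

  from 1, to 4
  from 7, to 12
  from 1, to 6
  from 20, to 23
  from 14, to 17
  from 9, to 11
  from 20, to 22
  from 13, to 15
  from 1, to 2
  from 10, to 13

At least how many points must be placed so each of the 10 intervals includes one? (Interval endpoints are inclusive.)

By right end: [1,2]  [1,4]  [1,6]  [9,11]  [7,12]  [10,13]  [13,15]  [14,17]  [20,22]  [20,23]
[1,2] uncovered → point at 2; [9,11] uncovered → point at 11; [13,15] uncovered → point at 15; [20,22] uncovered → point at 22.
Points: 2, 11, 15, 22 (4 total).

4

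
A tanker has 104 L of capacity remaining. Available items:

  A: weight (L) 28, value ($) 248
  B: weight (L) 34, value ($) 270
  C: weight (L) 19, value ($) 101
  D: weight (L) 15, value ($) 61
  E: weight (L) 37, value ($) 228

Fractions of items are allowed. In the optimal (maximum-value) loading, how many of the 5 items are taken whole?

3

Sort by value per unit weight and fill in that order.
Ratios (sorted): A 8.86, B 7.94, E 6.16, C 5.32, D 4.07
take A (28 @ 248); take B (34 @ 270); take E (37 @ 228); take 5/19 of C → 26.58. Capacity used 104/104.
3 item(s) taken whole; one partial (take 5/19 of C).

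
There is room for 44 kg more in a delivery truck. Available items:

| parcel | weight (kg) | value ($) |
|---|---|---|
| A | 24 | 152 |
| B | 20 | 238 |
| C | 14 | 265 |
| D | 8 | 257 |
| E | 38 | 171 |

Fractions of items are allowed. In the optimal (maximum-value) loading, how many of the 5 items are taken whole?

Order: D (257/8=32.12) > C (265/14=18.93) > B (238/20=11.90) > A (152/24=6.33) > E (171/38=4.50)
Fill: take D (8 @ 257) → take C (14 @ 265) → take B (20 @ 238) → take 2/24 of A → 12.67; 44/44 used.
3 item(s) taken whole; one partial (take 2/24 of A).

3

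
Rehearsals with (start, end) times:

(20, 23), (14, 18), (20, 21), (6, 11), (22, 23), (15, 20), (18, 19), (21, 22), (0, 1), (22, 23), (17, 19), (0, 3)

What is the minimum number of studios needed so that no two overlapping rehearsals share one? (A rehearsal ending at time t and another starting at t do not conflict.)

The answer is the maximum number of intervals overlapping at any instant.
Events (time:±→running): 0:+→1 0:+→2 1:-→1 3:-→0 6:+→1 11:-→0 14:+→1 15:+→2 17:+→3 … peak 3.

3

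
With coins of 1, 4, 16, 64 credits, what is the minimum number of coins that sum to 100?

4

Greedy: take as many of the largest coin as possible, then repeat with the remainder.
100 = 1×64 + 2×16 + 1×4
Total coins = 1 + 2 + 1 = 4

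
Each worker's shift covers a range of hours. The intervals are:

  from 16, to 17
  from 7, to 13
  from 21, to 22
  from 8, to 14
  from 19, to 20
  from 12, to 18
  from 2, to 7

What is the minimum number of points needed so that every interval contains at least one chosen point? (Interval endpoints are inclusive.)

5

Process intervals by earliest right end; each time one isn't hit yet, stab at its right endpoint.
By right end: [2,7]  [7,13]  [8,14]  [16,17]  [12,18]  [19,20]  [21,22]
[2,7] uncovered → point at 7; [8,14] uncovered → point at 14; [16,17] uncovered → point at 17; [19,20] uncovered → point at 20; [21,22] uncovered → point at 22.
Points: 7, 14, 17, 20, 22 (5 total).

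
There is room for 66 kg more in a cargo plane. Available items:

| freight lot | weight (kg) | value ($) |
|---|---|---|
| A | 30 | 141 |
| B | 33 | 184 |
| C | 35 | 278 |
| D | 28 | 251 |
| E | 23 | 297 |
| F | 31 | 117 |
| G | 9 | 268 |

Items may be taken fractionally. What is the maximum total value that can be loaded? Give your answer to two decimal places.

863.66

Sort by value per unit weight and fill in that order.
Ratios (sorted): G 29.78, E 12.91, D 8.96, C 7.94, B 5.58, A 4.70, F 3.77
take G (9 @ 268); take E (23 @ 297); take D (28 @ 251); take 6/35 of C → 47.66. Capacity used 66/66.
Total value = 863.66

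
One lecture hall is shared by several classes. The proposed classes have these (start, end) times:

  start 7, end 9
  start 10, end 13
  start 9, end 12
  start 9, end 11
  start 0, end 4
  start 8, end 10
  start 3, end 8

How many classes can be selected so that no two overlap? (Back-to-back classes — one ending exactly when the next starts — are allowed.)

3

By end time: (0,4), (3,8), (7,9), (8,10), (9,11), (9,12), (10,13).
Pick (0,4); next start ≥ 4 → (7,9); next start ≥ 9 → (9,11).
Selected 3 classes.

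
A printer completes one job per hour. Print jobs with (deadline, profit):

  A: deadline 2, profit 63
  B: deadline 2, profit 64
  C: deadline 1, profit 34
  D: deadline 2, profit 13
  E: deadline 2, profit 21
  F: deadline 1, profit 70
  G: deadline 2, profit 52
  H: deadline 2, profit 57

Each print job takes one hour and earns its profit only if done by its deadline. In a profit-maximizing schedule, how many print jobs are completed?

Take jobs in profit order; each goes to the latest open slot no later than its deadline.
By profit: F(d1,70), B(d2,64), A(d2,63), H(d2,57), G(d2,52), C(d1,34), E(d2,21), D(d2,13)
F→slot 1; B→slot 2; A skipped; H skipped; G skipped; C skipped; E skipped; D skipped.
2 of 8 scheduled.

2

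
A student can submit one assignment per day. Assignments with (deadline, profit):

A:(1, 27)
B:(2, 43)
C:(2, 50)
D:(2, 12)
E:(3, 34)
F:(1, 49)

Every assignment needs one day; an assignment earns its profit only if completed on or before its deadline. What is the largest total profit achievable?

Profit order: C=50 F=49 B=43 E=34 A=27 D=12
Assign: C→slot 2, F→slot 1, B skipped, E→slot 3, A skipped, D skipped.
Slots: [1:F] [2:C] [3:E]
Profit = 49 + 50 + 34 = 133

133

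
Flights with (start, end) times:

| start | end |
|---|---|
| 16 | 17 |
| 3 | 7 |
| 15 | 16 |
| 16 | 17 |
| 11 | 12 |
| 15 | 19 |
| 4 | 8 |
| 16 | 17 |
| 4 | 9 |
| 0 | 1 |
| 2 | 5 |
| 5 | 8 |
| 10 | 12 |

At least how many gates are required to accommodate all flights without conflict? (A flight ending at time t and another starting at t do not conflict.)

4

The answer is the maximum number of intervals overlapping at any instant.
Events (time:±→running): 0:+→1 1:-→0 2:+→1 3:+→2 4:+→3 4:+→4 … peak 4.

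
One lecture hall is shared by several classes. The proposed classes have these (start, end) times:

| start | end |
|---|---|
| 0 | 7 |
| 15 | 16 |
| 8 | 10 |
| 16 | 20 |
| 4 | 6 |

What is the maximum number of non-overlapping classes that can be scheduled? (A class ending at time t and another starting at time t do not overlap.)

Greedy by earliest finish: after sorting by end time, pick each interval compatible with the last pick.
Sorted by end: (4,6)  (0,7)  (8,10)  (15,16)  (16,20)
take (4,6); skip (0,7); take (8,10); take (15,16); take (16,20).
Selected 4 classes.

4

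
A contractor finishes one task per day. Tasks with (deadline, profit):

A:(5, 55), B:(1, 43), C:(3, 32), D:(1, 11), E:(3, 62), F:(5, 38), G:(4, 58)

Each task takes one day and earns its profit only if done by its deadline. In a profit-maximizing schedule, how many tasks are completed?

Take jobs in profit order; each goes to the latest open slot no later than its deadline.
Profit order: E=62 G=58 A=55 B=43 F=38 C=32 D=11
Assign: E→slot 3, G→slot 4, A→slot 5, B→slot 1, F→slot 2, C skipped, D skipped.
Slots: [1:B] [2:F] [3:E] [4:G] [5:A]
5 of 7 scheduled.

5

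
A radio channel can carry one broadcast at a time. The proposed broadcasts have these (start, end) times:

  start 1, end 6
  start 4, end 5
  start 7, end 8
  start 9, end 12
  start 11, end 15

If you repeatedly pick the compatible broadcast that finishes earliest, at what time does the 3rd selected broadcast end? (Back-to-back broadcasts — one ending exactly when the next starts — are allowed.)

Order by finish time; keep every interval that doesn't clash with the previous kept one.
By end time: (4,5), (1,6), (7,8), (9,12), (11,15).
Pick (4,5); next start ≥ 5 → (7,8); next start ≥ 8 → (9,12).
Selected: (4,5) (7,8) (9,12)

12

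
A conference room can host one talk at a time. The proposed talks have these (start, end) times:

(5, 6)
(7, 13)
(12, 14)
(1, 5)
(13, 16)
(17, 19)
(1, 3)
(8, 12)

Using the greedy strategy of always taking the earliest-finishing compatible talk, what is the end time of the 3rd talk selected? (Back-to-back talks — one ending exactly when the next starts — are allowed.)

12

Sort by end time and greedily take each interval whose start is ≥ the last chosen end.
By end time: (1,3), (1,5), (5,6), (8,12), (7,13), (12,14), (13,16), (17,19).
Pick (1,3); next start ≥ 3 → (5,6); next start ≥ 6 → (8,12); next start ≥ 12 → (12,14); next start ≥ 14 → (17,19).
Selected: (1,3) (5,6) (8,12) (12,14) (17,19)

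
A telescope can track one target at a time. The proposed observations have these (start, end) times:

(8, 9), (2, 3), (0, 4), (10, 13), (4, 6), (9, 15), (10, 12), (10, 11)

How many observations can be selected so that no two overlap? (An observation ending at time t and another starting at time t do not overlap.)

By end time: (2,3), (0,4), (4,6), (8,9), (10,11), (10,12), (10,13), (9,15).
Pick (2,3); next start ≥ 3 → (4,6); next start ≥ 6 → (8,9); next start ≥ 9 → (10,11).
Selected 4 observations.

4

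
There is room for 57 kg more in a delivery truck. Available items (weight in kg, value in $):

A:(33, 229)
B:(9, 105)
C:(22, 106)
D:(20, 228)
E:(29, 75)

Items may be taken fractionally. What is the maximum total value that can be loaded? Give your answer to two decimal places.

527.30

Order: B (105/9=11.67) > D (228/20=11.40) > A (229/33=6.94) > C (106/22=4.82) > E (75/29=2.59)
Fill: take B (9 @ 105) → take D (20 @ 228) → take 28/33 of A → 194.30; 57/57 used.
Total value = 527.30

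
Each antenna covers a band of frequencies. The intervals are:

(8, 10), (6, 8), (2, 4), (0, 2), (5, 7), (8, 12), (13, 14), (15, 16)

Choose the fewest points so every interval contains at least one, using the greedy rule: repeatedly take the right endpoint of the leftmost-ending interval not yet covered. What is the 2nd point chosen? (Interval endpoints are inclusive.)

Sorted: [0,2] [2,4] [5,7] [6,8] [8,10] [8,12] [13,14] [15,16]
{[0,2],[2,4]} hit by 2; {[5,7],[6,8]} hit by 7; {[8,10],[8,12]} hit by 10; {[13,14]} hit by 14; {[15,16]} hit by 16.
Points: 2, 7, 10, 14, 16 (5 total).

7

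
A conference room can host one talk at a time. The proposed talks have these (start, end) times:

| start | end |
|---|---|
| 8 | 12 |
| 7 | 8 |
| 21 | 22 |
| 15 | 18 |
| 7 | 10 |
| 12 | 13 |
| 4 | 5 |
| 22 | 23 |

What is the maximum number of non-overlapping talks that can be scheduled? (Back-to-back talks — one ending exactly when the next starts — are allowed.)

7

Sort by end time and greedily take each interval whose start is ≥ the last chosen end.
By end time: (4,5), (7,8), (7,10), (8,12), (12,13), (15,18), (21,22), (22,23).
Pick (4,5); next start ≥ 5 → (7,8); next start ≥ 8 → (8,12); next start ≥ 12 → (12,13); next start ≥ 13 → (15,18); next start ≥ 18 → (21,22); next start ≥ 22 → (22,23).
Selected 7 talks.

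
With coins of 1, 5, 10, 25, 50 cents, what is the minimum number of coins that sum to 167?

167 = 3×50 + 1×10 + 1×5 + 2×1
Total coins = 3 + 1 + 1 + 2 = 7

7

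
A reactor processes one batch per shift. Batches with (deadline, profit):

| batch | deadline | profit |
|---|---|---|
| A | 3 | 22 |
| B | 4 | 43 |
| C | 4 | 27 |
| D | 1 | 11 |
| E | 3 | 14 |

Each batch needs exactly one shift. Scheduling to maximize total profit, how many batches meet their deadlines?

4

Profit order: B=43 C=27 A=22 E=14 D=11
Assign: B→slot 4, C→slot 3, A→slot 2, E→slot 1, D skipped.
Slots: [1:E] [2:A] [3:C] [4:B]
4 of 5 scheduled.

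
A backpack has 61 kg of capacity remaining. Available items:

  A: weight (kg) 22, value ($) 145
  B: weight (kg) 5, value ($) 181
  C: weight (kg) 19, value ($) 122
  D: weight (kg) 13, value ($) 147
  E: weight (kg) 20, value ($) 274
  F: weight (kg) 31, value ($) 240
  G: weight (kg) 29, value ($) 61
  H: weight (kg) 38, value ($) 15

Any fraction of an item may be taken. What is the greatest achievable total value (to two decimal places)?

780.06

Greedy by value/weight ratio, highest first.
Ratios (sorted): B 36.20, E 13.70, D 11.31, F 7.74, A 6.59, C 6.42, G 2.10, H 0.39
take B (5 @ 181); take E (20 @ 274); take D (13 @ 147); take 23/31 of F → 178.06. Capacity used 61/61.
Total value = 780.06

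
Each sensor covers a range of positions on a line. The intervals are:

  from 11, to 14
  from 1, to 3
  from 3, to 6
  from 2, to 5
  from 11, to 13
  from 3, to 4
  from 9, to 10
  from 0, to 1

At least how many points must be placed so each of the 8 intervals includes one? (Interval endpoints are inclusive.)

4

By right end: [0,1]  [1,3]  [3,4]  [2,5]  [3,6]  [9,10]  [11,13]  [11,14]
[0,1] uncovered → point at 1; [3,4] uncovered → point at 4; [9,10] uncovered → point at 10; [11,13] uncovered → point at 13.
Points: 1, 4, 10, 13 (4 total).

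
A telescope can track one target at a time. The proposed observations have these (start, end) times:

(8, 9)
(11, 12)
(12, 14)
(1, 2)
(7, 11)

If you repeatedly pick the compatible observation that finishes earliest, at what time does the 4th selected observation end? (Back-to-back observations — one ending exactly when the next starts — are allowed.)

14

Sort by end time and greedily take each interval whose start is ≥ the last chosen end.
Sorted by end: (1,2)  (8,9)  (7,11)  (11,12)  (12,14)
take (1,2); take (8,9); take (11,12); take (12,14).
Selected: (1,2) (8,9) (11,12) (12,14)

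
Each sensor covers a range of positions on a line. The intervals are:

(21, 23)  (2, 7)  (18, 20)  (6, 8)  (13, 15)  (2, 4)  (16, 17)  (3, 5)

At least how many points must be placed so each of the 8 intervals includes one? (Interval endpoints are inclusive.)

6

By right end: [2,4]  [3,5]  [2,7]  [6,8]  [13,15]  [16,17]  [18,20]  [21,23]
[2,4] uncovered → point at 4; [6,8] uncovered → point at 8; [13,15] uncovered → point at 15; [16,17] uncovered → point at 17; [18,20] uncovered → point at 20; [21,23] uncovered → point at 23.
Points: 4, 8, 15, 17, 20, 23 (6 total).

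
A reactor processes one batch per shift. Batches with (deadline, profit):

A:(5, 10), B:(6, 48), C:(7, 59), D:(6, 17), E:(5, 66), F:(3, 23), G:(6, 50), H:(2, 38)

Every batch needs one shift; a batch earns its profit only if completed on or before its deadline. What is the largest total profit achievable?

301

Sort by profit descending; place each in the latest free slot ≤ its deadline.
Profit order: E=66 C=59 G=50 B=48 H=38 F=23 D=17 A=10
Assign: E→slot 5, C→slot 7, G→slot 6, B→slot 4, H→slot 2, F→slot 3, D→slot 1, A skipped.
Slots: [1:D] [2:H] [3:F] [4:B] [5:E] [6:G] [7:C]
Profit = 17 + 38 + 23 + 48 + 66 + 50 + 59 = 301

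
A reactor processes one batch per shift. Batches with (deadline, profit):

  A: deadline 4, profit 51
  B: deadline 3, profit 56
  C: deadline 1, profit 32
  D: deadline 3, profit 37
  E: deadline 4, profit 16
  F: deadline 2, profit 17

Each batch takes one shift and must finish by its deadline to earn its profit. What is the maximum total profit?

176

Take jobs in profit order; each goes to the latest open slot no later than its deadline.
Profit order: B=56 A=51 D=37 C=32 F=17 E=16
Assign: B→slot 3, A→slot 4, D→slot 2, C→slot 1, F skipped, E skipped.
Slots: [1:C] [2:D] [3:B] [4:A]
Profit = 32 + 37 + 56 + 51 = 176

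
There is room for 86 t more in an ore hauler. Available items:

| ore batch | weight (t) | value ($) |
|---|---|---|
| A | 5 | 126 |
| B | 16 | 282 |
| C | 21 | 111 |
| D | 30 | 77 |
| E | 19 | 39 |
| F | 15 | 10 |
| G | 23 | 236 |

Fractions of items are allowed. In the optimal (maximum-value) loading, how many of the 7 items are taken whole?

4

Greedy by value/weight ratio, highest first.
Ratios (sorted): A 25.20, B 17.62, G 10.26, C 5.29, D 2.57, E 2.05, F 0.67
take A (5 @ 126); take B (16 @ 282); take G (23 @ 236); take C (21 @ 111); take 21/30 of D → 53.90. Capacity used 86/86.
4 item(s) taken whole; one partial (take 21/30 of D).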